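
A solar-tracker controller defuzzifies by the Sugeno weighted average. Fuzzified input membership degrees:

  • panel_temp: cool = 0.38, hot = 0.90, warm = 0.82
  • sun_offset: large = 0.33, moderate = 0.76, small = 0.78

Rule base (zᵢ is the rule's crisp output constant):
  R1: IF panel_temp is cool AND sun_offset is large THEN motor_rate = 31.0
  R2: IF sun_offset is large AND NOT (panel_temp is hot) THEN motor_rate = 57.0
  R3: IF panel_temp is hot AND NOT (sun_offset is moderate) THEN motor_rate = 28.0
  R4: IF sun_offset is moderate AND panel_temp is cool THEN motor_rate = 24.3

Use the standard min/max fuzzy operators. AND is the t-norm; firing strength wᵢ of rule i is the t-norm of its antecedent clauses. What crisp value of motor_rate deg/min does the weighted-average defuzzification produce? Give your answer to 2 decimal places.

R1 (z=31.0): cool=0.38, large=0.33; AND[min(a, b)] → w = 0.33
R2 (z=57.0): large=0.33, ¬hot=1−0.90=0.10; AND[min(a, b)] → w = 0.10
R3 (z=28.0): hot=0.90, ¬moderate=1−0.76=0.24; AND[min(a, b)] → w = 0.24
R4 (z=24.3): moderate=0.76, cool=0.38; AND[min(a, b)] → w = 0.38
Weighted average = (0.33·31.0 + 0.10·57.0 + 0.24·28.0 + 0.38·24.3) / (0.33 + 0.10 + 0.24 + 0.38)
  = 31.8840 / 1.0500 = 30.37

30.37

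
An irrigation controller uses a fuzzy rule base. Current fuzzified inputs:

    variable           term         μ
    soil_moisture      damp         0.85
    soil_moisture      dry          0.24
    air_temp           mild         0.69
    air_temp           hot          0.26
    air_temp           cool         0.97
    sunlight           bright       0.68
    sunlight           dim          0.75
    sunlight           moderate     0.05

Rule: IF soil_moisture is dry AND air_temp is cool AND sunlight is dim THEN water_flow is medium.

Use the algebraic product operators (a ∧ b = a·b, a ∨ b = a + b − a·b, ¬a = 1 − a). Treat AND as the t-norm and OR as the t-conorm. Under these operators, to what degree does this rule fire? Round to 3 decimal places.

firing strength: dry=0.24, cool=0.97, dim=0.75; AND[a·b] → w = 0.1746

0.175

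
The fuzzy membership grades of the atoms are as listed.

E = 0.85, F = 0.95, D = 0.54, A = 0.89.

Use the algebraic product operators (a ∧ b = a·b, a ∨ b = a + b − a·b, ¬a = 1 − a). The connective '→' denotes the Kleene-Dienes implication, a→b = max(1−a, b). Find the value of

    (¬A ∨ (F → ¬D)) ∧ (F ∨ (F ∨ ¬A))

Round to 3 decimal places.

0.518

¬A = 1 − 0.8900 = 0.1100
¬D = 1 − 0.5400 = 0.4600
F → ¬D  [Kleene-Dienes: max(1−a, b)] with a=0.9500, b=0.4600 → 0.4600
¬A ∨ (F → ¬D) = a + b − a·b on (0.1100, 0.4600) = 0.5194
¬A = 1 − 0.8900 = 0.1100
F ∨ ¬A = a + b − a·b on (0.9500, 0.1100) = 0.9555
F ∨ (F ∨ ¬A) = a + b − a·b on (0.9500, 0.9555) = 0.9978
(¬A ∨ (F → ¬D)) ∧ (F ∨ (F ∨ ¬A)) = a·b on (0.5194, 0.9978) = 0.5182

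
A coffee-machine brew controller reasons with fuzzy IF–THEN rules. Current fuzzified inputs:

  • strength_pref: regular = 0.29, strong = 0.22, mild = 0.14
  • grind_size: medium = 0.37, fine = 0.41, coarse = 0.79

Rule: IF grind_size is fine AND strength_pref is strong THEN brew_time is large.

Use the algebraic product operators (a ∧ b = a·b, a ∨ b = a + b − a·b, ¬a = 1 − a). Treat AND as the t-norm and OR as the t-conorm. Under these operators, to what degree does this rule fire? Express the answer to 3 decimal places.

0.090

firing strength: fine=0.41, strong=0.22; AND[a·b] → w = 0.0902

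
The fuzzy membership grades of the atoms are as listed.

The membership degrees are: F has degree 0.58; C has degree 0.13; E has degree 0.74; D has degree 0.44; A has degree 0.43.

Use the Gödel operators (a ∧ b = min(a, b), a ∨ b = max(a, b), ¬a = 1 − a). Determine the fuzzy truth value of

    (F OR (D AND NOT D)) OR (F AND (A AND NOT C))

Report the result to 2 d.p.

0.58

NOT D = 1 − 0.44 = 0.56
D AND NOT D = min(a, b) on (0.44, 0.56) = 0.44
F OR (D AND NOT D) = max(a, b) on (0.58, 0.44) = 0.58
NOT C = 1 − 0.13 = 0.87
A AND NOT C = min(a, b) on (0.43, 0.87) = 0.43
F AND (A AND NOT C) = min(a, b) on (0.58, 0.43) = 0.43
(F OR (D AND NOT D)) OR (F AND (A AND NOT C)) = max(a, b) on (0.58, 0.43) = 0.58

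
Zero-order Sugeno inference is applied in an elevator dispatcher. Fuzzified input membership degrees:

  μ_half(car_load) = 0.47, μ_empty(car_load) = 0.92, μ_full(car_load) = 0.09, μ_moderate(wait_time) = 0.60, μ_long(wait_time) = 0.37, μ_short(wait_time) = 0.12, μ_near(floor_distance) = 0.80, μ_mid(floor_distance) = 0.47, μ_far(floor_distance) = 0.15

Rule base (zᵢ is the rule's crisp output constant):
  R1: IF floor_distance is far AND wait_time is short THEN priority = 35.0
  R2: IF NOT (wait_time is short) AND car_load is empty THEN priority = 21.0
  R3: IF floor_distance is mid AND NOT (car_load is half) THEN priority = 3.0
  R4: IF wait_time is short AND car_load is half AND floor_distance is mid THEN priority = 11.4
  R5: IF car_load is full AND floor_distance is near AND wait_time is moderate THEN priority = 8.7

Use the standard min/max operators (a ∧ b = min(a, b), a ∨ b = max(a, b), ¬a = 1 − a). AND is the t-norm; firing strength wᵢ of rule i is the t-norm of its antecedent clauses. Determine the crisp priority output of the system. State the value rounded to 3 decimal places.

R1 (z=35.0): far=0.15, short=0.12; AND[min(a, b)] → w = 0.12
R2 (z=21.0): ¬short=1−0.12=0.88, empty=0.92; AND[min(a, b)] → w = 0.88
R3 (z=3.0): mid=0.47, ¬half=1−0.47=0.53; AND[min(a, b)] → w = 0.47
R4 (z=11.4): short=0.12, half=0.47, mid=0.47; AND[min(a, b)] → w = 0.12
R5 (z=8.7): full=0.09, near=0.80, moderate=0.60; AND[min(a, b)] → w = 0.09
Weighted average = (0.12·35.0 + 0.88·21.0 + 0.47·3.0 + 0.12·11.4 + 0.09·8.7) / (0.12 + 0.88 + 0.47 + 0.12 + 0.09)
  = 26.2410 / 1.6800 = 15.620

15.620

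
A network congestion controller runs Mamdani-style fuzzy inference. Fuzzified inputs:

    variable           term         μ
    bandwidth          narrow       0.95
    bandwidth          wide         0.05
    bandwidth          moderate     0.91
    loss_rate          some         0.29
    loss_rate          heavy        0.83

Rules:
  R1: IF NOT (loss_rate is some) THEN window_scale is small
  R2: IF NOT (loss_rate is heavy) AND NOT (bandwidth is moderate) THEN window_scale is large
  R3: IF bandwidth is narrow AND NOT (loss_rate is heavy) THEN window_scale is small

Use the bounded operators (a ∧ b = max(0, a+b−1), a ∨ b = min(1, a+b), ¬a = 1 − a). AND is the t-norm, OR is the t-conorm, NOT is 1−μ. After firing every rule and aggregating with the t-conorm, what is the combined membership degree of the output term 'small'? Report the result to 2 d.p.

0.83

R1: ¬some=1−0.29=0.71 → w = 0.71
R2: ¬heavy=1−0.83=0.17, ¬moderate=1−0.91=0.09; AND[max(0, a+b−1)] → w = 0.00
R3: narrow=0.95, ¬heavy=1−0.83=0.17; AND[max(0, a+b−1)] → w = 0.12
Rules with consequent 'small': {R1, R3} → strengths 0.71, 0.12
Aggregate via t-conorm [min(1, a+b)]: 0.83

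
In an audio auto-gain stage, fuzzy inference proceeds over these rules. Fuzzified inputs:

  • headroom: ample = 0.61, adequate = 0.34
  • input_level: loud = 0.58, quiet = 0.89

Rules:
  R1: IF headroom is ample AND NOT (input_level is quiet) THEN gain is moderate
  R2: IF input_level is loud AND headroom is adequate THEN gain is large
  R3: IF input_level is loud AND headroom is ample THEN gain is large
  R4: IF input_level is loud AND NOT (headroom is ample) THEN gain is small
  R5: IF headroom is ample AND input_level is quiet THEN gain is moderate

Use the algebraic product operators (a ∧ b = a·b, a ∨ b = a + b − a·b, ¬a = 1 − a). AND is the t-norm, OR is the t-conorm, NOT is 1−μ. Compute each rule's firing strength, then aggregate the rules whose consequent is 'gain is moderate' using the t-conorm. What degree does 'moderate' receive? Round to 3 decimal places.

R1: ample=0.61, ¬quiet=1−0.89=0.11; AND[a·b] → w = 0.0671
R2: loud=0.58, adequate=0.34; AND[a·b] → w = 0.1972
R3: loud=0.58, ample=0.61; AND[a·b] → w = 0.3538
R4: loud=0.58, ¬ample=1−0.61=0.39; AND[a·b] → w = 0.2262
R5: ample=0.61, quiet=0.89; AND[a·b] → w = 0.5429
Rules with consequent 'moderate': {R1, R5} → strengths 0.0671, 0.5429
Aggregate via t-conorm [a + b − a·b]: 0.5736

0.574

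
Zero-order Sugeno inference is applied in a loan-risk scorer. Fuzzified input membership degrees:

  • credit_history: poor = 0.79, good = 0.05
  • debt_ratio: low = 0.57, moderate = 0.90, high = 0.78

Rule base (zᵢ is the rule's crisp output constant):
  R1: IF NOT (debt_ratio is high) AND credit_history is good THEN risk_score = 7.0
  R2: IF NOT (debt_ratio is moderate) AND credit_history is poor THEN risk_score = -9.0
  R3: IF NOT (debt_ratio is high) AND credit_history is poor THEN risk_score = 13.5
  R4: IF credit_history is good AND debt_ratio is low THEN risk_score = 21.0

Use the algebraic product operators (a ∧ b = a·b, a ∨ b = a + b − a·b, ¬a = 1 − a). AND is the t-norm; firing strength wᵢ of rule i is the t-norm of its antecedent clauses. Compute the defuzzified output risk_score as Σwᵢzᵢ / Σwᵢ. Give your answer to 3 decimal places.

R1 (z=7.0): ¬high=1−0.78=0.22, good=0.05; AND[a·b] → w = 0.0110
R2 (z=-9.0): ¬moderate=1−0.90=0.10, poor=0.79; AND[a·b] → w = 0.0790
R3 (z=13.5): ¬high=1−0.78=0.22, poor=0.79; AND[a·b] → w = 0.1738
R4 (z=21.0): good=0.05, low=0.57; AND[a·b] → w = 0.0285
Weighted average = (0.0110·7.0 + 0.0790·-9.0 + 0.1738·13.5 + 0.0285·21.0) / (0.0110 + 0.0790 + 0.1738 + 0.0285)
  = 2.3108 / 0.2923 = 7.906

7.906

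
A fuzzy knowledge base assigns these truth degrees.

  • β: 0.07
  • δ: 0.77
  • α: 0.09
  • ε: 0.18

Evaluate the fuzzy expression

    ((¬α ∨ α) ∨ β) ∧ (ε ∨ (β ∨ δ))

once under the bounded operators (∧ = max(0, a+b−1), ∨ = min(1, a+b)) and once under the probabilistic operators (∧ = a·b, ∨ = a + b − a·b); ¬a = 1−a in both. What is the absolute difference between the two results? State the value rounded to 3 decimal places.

Under bounded:
  ¬α = 1 − 0.09 = 0.91
  ¬α ∨ α = min(1, a+b) on (0.91, 0.09) = 1.00
  (¬α ∨ α) ∨ β = min(1, a+b) on (1.00, 0.07) = 1.00
  β ∨ δ = min(1, a+b) on (0.07, 0.77) = 0.84
  ε ∨ (β ∨ δ) = min(1, a+b) on (0.18, 0.84) = 1.00
  ((¬α ∨ α) ∨ β) ∧ (ε ∨ (β ∨ δ)) = max(0, a+b−1) on (1.00, 1.00) = 1.00
  → value = 1.0000
Under probabilistic:
  ¬α = 1 − 0.0900 = 0.9100
  ¬α ∨ α = a + b − a·b on (0.9100, 0.0900) = 0.9181
  (¬α ∨ α) ∨ β = a + b − a·b on (0.9181, 0.0700) = 0.9238
  β ∨ δ = a + b − a·b on (0.0700, 0.7700) = 0.7861
  ε ∨ (β ∨ δ) = a + b − a·b on (0.1800, 0.7861) = 0.8246
  ((¬α ∨ α) ∨ β) ∧ (ε ∨ (β ∨ δ)) = a·b on (0.9238, 0.8246) = 0.7618
  → value = 0.7618
|1.0000 − 0.7618| = 0.238

0.238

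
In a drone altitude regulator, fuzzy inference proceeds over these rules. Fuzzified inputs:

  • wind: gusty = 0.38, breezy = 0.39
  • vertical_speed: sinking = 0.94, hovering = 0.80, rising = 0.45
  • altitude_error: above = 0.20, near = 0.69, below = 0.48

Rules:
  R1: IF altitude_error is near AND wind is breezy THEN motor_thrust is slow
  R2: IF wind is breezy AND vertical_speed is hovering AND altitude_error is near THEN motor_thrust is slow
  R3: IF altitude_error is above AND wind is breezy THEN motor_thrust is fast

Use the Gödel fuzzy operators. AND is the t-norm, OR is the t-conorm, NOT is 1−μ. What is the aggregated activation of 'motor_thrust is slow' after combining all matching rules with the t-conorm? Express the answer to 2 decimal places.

0.39

R1: near=0.69, breezy=0.39; AND[min(a, b)] → w = 0.39
R2: breezy=0.39, hovering=0.80, near=0.69; AND[min(a, b)] → w = 0.39
R3: above=0.20, breezy=0.39; AND[min(a, b)] → w = 0.20
Rules with consequent 'slow': {R1, R2} → strengths 0.39, 0.39
Aggregate via t-conorm [max(a, b)]: 0.39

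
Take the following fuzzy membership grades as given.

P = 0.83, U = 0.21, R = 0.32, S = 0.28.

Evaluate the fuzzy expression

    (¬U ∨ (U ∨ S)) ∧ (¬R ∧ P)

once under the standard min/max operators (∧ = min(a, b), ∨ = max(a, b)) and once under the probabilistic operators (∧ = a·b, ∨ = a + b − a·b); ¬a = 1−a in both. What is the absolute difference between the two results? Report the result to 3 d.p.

Under standard min/max:
  ¬U = 1 − 0.21 = 0.79
  U ∨ S = max(a, b) on (0.21, 0.28) = 0.28
  ¬U ∨ (U ∨ S) = max(a, b) on (0.79, 0.28) = 0.79
  ¬R = 1 − 0.32 = 0.68
  ¬R ∧ P = min(a, b) on (0.68, 0.83) = 0.68
  (¬U ∨ (U ∨ S)) ∧ (¬R ∧ P) = min(a, b) on (0.79, 0.68) = 0.68
  → value = 0.6800
Under probabilistic:
  ¬U = 1 − 0.2100 = 0.7900
  U ∨ S = a + b − a·b on (0.2100, 0.2800) = 0.4312
  ¬U ∨ (U ∨ S) = a + b − a·b on (0.7900, 0.4312) = 0.8806
  ¬R = 1 − 0.3200 = 0.6800
  ¬R ∧ P = a·b on (0.6800, 0.8300) = 0.5644
  (¬U ∨ (U ∨ S)) ∧ (¬R ∧ P) = a·b on (0.8806, 0.5644) = 0.4970
  → value = 0.4970
|0.6800 − 0.4970| = 0.183

0.183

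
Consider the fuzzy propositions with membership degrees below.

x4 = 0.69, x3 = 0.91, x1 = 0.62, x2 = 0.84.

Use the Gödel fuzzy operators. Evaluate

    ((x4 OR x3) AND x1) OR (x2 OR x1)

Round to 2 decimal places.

0.84

x4 OR x3 = max(a, b) on (0.69, 0.91) = 0.91
(x4 OR x3) AND x1 = min(a, b) on (0.91, 0.62) = 0.62
x2 OR x1 = max(a, b) on (0.84, 0.62) = 0.84
((x4 OR x3) AND x1) OR (x2 OR x1) = max(a, b) on (0.62, 0.84) = 0.84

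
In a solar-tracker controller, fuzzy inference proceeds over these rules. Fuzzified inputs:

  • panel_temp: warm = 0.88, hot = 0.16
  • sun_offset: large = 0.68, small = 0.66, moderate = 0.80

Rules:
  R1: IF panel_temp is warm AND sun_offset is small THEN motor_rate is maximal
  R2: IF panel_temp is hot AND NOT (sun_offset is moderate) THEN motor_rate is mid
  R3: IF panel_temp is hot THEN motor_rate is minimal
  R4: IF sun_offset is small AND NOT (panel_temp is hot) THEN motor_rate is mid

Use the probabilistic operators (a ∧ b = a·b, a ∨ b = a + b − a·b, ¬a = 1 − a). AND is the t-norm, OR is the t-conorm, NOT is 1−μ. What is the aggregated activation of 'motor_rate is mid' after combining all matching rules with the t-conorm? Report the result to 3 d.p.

0.569

R1: warm=0.88, small=0.66; AND[a·b] → w = 0.5808
R2: hot=0.16, ¬moderate=1−0.80=0.20; AND[a·b] → w = 0.0320
R3: hot=0.16 → w = 0.1600
R4: small=0.66, ¬hot=1−0.16=0.84; AND[a·b] → w = 0.5544
Rules with consequent 'mid': {R2, R4} → strengths 0.0320, 0.5544
Aggregate via t-conorm [a + b − a·b]: 0.5687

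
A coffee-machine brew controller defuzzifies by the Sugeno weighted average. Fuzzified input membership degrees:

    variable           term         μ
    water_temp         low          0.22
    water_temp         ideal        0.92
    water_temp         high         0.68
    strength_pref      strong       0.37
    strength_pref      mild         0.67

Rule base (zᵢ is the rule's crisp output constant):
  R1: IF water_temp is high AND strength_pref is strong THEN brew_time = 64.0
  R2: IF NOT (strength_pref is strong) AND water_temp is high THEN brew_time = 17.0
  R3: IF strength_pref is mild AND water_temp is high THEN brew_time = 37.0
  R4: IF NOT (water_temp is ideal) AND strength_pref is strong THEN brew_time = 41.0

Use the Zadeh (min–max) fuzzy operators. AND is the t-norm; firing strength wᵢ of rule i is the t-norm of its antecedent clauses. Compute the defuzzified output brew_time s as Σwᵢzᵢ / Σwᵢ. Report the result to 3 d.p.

35.691

R1 (z=64.0): high=0.68, strong=0.37; AND[min(a, b)] → w = 0.37
R2 (z=17.0): ¬strong=1−0.37=0.63, high=0.68; AND[min(a, b)] → w = 0.63
R3 (z=37.0): mild=0.67, high=0.68; AND[min(a, b)] → w = 0.67
R4 (z=41.0): ¬ideal=1−0.92=0.08, strong=0.37; AND[min(a, b)] → w = 0.08
Weighted average = (0.37·64.0 + 0.63·17.0 + 0.67·37.0 + 0.08·41.0) / (0.37 + 0.63 + 0.67 + 0.08)
  = 62.4600 / 1.7500 = 35.691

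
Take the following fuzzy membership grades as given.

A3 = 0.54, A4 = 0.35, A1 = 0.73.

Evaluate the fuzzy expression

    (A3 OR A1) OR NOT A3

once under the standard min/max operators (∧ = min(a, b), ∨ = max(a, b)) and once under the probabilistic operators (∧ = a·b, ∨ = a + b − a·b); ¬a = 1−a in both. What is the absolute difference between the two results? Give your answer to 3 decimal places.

Under standard min/max:
  A3 OR A1 = max(a, b) on (0.54, 0.73) = 0.73
  NOT A3 = 1 − 0.54 = 0.46
  (A3 OR A1) OR NOT A3 = max(a, b) on (0.73, 0.46) = 0.73
  → value = 0.7300
Under probabilistic:
  A3 OR A1 = a + b − a·b on (0.5400, 0.7300) = 0.8758
  NOT A3 = 1 − 0.5400 = 0.4600
  (A3 OR A1) OR NOT A3 = a + b − a·b on (0.8758, 0.4600) = 0.9329
  → value = 0.9329
|0.7300 − 0.9329| = 0.203

0.203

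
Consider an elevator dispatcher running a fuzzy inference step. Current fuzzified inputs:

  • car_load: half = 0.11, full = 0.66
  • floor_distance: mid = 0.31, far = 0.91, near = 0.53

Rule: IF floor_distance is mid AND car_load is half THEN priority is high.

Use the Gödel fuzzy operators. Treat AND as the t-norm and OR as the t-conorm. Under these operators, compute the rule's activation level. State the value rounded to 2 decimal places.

0.11

firing strength: mid=0.31, half=0.11; AND[min(a, b)] → w = 0.11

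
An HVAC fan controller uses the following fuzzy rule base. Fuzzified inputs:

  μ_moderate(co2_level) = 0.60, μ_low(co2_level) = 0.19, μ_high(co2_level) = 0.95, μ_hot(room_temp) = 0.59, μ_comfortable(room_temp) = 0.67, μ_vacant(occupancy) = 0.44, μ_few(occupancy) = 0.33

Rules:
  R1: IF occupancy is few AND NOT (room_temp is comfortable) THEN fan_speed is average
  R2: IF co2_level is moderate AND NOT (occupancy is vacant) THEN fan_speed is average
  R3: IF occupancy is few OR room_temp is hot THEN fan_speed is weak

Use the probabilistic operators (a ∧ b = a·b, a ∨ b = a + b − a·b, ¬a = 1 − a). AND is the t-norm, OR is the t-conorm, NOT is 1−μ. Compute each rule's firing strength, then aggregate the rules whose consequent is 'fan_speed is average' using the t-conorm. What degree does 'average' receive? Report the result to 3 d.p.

0.408

R1: few=0.33, ¬comfortable=1−0.67=0.33; AND[a·b] → w = 0.1089
R2: moderate=0.60, ¬vacant=1−0.44=0.56; AND[a·b] → w = 0.3360
R3: few=0.33, hot=0.59; OR[a + b − a·b] → w = 0.7253
Rules with consequent 'average': {R1, R2} → strengths 0.1089, 0.3360
Aggregate via t-conorm [a + b − a·b]: 0.4083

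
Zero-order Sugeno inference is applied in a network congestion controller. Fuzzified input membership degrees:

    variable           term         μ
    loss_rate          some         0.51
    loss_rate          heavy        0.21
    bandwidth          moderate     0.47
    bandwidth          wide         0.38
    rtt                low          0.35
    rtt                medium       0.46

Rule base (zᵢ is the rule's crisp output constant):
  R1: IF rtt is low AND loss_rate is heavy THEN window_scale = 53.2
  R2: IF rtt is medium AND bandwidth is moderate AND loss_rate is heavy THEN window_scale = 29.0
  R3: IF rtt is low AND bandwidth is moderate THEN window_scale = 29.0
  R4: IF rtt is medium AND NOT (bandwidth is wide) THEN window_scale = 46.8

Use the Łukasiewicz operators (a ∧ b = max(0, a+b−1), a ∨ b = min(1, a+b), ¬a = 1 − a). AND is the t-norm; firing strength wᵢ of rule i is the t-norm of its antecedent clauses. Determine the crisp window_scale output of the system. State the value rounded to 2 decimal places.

R1 (z=53.2): low=0.35, heavy=0.21; AND[max(0, a+b−1)] → w = 0.00
R2 (z=29.0): medium=0.46, moderate=0.47, heavy=0.21; AND[max(0, a+b−1)] → w = 0.00
R3 (z=29.0): low=0.35, moderate=0.47; AND[max(0, a+b−1)] → w = 0.00
R4 (z=46.8): medium=0.46, ¬wide=1−0.38=0.62; AND[max(0, a+b−1)] → w = 0.08
Weighted average = (0.00·53.2 + 0.00·29.0 + 0.00·29.0 + 0.08·46.8) / (0.00 + 0.00 + 0.00 + 0.08)
  = 3.7440 / 0.0800 = 46.80

46.80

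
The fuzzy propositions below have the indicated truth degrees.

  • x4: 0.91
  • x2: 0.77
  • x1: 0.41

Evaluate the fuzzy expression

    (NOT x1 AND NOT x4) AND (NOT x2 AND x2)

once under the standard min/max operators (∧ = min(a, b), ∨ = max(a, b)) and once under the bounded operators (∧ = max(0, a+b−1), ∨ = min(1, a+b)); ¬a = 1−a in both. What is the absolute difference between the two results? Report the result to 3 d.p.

Under standard min/max:
  NOT x1 = 1 − 0.41 = 0.59
  NOT x4 = 1 − 0.91 = 0.09
  NOT x1 AND NOT x4 = min(a, b) on (0.59, 0.09) = 0.09
  NOT x2 = 1 − 0.77 = 0.23
  NOT x2 AND x2 = min(a, b) on (0.23, 0.77) = 0.23
  (NOT x1 AND NOT x4) AND (NOT x2 AND x2) = min(a, b) on (0.09, 0.23) = 0.09
  → value = 0.0900
Under bounded:
  NOT x1 = 1 − 0.41 = 0.59
  NOT x4 = 1 − 0.91 = 0.09
  NOT x1 AND NOT x4 = max(0, a+b−1) on (0.59, 0.09) = 0.00
  NOT x2 = 1 − 0.77 = 0.23
  NOT x2 AND x2 = max(0, a+b−1) on (0.23, 0.77) = 0.00
  (NOT x1 AND NOT x4) AND (NOT x2 AND x2) = max(0, a+b−1) on (0.00, 0.00) = 0.00
  → value = 0.0000
|0.0900 − 0.0000| = 0.090

0.090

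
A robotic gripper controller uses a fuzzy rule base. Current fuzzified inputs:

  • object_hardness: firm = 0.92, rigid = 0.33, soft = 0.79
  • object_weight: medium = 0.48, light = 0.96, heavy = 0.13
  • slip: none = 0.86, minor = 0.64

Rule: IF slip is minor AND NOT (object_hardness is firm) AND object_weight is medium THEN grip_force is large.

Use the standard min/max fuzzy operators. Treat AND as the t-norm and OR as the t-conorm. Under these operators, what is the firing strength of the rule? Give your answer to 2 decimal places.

firing strength: minor=0.64, ¬firm=1−0.92=0.08, medium=0.48; AND[min(a, b)] → w = 0.08

0.08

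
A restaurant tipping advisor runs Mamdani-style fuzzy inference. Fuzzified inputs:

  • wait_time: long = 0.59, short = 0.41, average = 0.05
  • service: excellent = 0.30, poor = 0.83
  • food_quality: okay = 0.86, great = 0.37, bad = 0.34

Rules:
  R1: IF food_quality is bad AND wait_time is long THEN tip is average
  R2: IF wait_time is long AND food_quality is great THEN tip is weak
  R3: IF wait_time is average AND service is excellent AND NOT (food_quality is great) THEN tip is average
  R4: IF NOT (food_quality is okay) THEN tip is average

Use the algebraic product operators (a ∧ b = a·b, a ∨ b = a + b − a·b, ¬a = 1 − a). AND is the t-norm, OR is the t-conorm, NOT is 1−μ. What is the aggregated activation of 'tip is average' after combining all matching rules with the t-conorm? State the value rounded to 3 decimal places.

0.319

R1: bad=0.34, long=0.59; AND[a·b] → w = 0.2006
R2: long=0.59, great=0.37; AND[a·b] → w = 0.2183
R3: average=0.05, excellent=0.30, ¬great=1−0.37=0.63; AND[a·b] → w = 0.0095
R4: ¬okay=1−0.86=0.14 → w = 0.1400
Rules with consequent 'average': {R1, R3, R4} → strengths 0.2006, 0.0095, 0.1400
Aggregate via t-conorm [a + b − a·b]: 0.3190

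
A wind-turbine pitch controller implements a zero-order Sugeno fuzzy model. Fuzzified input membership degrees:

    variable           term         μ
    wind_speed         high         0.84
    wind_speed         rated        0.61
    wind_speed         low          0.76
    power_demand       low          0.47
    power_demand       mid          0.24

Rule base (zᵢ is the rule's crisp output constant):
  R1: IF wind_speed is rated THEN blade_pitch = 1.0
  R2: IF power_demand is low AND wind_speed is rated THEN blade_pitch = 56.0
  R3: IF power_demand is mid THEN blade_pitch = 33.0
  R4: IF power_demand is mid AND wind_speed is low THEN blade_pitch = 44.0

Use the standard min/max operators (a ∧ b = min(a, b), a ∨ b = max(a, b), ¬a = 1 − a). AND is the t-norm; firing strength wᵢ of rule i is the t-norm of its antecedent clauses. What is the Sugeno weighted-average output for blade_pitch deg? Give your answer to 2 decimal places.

29.11

R1 (z=1.0): rated=0.61 → w = 0.61
R2 (z=56.0): low=0.47, rated=0.61; AND[min(a, b)] → w = 0.47
R3 (z=33.0): mid=0.24 → w = 0.24
R4 (z=44.0): mid=0.24, low=0.76; AND[min(a, b)] → w = 0.24
Weighted average = (0.61·1.0 + 0.47·56.0 + 0.24·33.0 + 0.24·44.0) / (0.61 + 0.47 + 0.24 + 0.24)
  = 45.4100 / 1.5600 = 29.11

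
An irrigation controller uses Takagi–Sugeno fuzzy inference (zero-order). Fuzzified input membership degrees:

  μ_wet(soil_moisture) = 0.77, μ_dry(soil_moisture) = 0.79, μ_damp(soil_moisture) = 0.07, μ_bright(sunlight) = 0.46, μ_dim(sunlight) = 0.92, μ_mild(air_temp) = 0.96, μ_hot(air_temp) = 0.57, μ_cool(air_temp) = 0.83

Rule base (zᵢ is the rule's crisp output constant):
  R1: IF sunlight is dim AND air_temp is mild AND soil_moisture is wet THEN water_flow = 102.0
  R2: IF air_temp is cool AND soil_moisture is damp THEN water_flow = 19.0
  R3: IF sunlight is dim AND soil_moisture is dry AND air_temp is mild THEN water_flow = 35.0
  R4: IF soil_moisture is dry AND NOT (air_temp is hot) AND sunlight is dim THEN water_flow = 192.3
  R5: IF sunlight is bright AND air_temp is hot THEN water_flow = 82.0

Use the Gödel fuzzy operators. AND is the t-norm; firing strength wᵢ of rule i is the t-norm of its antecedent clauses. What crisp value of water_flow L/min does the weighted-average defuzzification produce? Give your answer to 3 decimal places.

R1 (z=102.0): dim=0.92, mild=0.96, wet=0.77; AND[min(a, b)] → w = 0.77
R2 (z=19.0): cool=0.83, damp=0.07; AND[min(a, b)] → w = 0.07
R3 (z=35.0): dim=0.92, dry=0.79, mild=0.96; AND[min(a, b)] → w = 0.79
R4 (z=192.3): dry=0.79, ¬hot=1−0.57=0.43, dim=0.92; AND[min(a, b)] → w = 0.43
R5 (z=82.0): bright=0.46, hot=0.57; AND[min(a, b)] → w = 0.46
Weighted average = (0.77·102.0 + 0.07·19.0 + 0.79·35.0 + 0.43·192.3 + 0.46·82.0) / (0.77 + 0.07 + 0.79 + 0.43 + 0.46)
  = 227.9290 / 2.5200 = 90.448

90.448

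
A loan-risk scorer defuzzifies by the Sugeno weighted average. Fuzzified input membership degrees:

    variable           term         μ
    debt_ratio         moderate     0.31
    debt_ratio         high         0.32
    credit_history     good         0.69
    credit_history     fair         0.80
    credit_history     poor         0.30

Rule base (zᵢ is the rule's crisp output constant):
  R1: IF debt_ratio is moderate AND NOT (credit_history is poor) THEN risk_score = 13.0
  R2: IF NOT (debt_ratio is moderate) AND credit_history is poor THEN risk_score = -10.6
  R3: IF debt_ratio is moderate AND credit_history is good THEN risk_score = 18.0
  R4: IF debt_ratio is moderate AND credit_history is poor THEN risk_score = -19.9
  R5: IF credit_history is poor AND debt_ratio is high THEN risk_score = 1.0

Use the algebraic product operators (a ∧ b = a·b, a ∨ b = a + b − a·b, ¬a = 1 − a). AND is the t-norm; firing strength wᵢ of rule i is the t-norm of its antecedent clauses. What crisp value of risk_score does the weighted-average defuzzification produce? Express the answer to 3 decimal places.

R1 (z=13.0): moderate=0.31, ¬poor=1−0.30=0.70; AND[a·b] → w = 0.2170
R2 (z=-10.6): ¬moderate=1−0.31=0.69, poor=0.30; AND[a·b] → w = 0.2070
R3 (z=18.0): moderate=0.31, good=0.69; AND[a·b] → w = 0.2139
R4 (z=-19.9): moderate=0.31, poor=0.30; AND[a·b] → w = 0.0930
R5 (z=1.0): poor=0.30, high=0.32; AND[a·b] → w = 0.0960
Weighted average = (0.2170·13.0 + 0.2070·-10.6 + 0.2139·18.0 + 0.0930·-19.9 + 0.0960·1.0) / (0.2170 + 0.2070 + 0.2139 + 0.0930 + 0.0960)
  = 2.7223 / 0.8269 = 3.292

3.292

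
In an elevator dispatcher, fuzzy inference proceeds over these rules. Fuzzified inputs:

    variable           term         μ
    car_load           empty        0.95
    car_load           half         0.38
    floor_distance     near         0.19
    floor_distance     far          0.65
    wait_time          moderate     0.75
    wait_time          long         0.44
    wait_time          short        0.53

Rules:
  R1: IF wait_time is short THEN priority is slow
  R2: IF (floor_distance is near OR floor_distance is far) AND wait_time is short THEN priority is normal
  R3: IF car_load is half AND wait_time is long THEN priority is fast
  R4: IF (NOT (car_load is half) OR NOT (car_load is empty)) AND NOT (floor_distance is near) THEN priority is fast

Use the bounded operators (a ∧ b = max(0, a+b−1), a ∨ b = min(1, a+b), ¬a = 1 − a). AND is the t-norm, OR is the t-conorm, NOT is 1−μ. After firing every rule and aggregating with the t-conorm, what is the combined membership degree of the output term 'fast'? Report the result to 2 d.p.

0.48

R1: short=0.53 → w = 0.53
R2: (near=0.19 OR far=0.65) = 0.84; AND[max(0, a+b−1)] with short=0.53 → w = 0.37
R3: half=0.38, long=0.44; AND[max(0, a+b−1)] → w = 0.00
R4: (¬half=1−0.38=0.62 OR ¬empty=1−0.95=0.05) = 0.67; AND[max(0, a+b−1)] with ¬near=1−0.19=0.81 → w = 0.48
Rules with consequent 'fast': {R3, R4} → strengths 0.00, 0.48
Aggregate via t-conorm [min(1, a+b)]: 0.48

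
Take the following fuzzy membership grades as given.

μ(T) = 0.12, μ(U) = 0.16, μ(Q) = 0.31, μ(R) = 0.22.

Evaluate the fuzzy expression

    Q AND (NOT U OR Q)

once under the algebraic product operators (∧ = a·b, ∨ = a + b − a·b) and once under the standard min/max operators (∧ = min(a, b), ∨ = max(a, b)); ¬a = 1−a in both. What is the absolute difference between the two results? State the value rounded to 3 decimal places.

Under algebraic product:
  NOT U = 1 − 0.1600 = 0.8400
  NOT U OR Q = a + b − a·b on (0.8400, 0.3100) = 0.8896
  Q AND (NOT U OR Q) = a·b on (0.3100, 0.8896) = 0.2758
  → value = 0.2758
Under standard min/max:
  NOT U = 1 − 0.16 = 0.84
  NOT U OR Q = max(a, b) on (0.84, 0.31) = 0.84
  Q AND (NOT U OR Q) = min(a, b) on (0.31, 0.84) = 0.31
  → value = 0.3100
|0.2758 − 0.3100| = 0.034

0.034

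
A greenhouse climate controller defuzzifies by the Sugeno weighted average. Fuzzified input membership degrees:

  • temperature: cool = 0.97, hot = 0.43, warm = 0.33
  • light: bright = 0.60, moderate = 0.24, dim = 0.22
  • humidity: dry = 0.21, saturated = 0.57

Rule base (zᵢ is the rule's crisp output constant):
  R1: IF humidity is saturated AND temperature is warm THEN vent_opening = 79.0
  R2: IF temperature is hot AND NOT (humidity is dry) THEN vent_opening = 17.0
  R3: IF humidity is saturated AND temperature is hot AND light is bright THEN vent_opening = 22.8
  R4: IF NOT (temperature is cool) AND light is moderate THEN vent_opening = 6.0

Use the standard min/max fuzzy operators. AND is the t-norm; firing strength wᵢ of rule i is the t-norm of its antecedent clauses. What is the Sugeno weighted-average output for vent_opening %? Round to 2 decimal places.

35.54

R1 (z=79.0): saturated=0.57, warm=0.33; AND[min(a, b)] → w = 0.33
R2 (z=17.0): hot=0.43, ¬dry=1−0.21=0.79; AND[min(a, b)] → w = 0.43
R3 (z=22.8): saturated=0.57, hot=0.43, bright=0.60; AND[min(a, b)] → w = 0.43
R4 (z=6.0): ¬cool=1−0.97=0.03, moderate=0.24; AND[min(a, b)] → w = 0.03
Weighted average = (0.33·79.0 + 0.43·17.0 + 0.43·22.8 + 0.03·6.0) / (0.33 + 0.43 + 0.43 + 0.03)
  = 43.3640 / 1.2200 = 35.54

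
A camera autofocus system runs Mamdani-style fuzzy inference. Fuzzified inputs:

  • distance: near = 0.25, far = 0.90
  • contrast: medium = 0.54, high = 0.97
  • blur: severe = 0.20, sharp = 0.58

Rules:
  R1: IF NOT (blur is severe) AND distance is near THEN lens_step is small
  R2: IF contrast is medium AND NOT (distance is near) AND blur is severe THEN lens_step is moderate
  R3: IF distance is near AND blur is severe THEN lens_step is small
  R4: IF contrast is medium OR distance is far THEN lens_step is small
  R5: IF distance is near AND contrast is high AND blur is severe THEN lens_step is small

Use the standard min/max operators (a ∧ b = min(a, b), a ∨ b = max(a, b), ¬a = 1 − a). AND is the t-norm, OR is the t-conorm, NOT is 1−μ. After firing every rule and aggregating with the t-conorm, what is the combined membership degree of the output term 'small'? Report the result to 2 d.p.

R1: ¬severe=1−0.20=0.80, near=0.25; AND[min(a, b)] → w = 0.25
R2: medium=0.54, ¬near=1−0.25=0.75, severe=0.20; AND[min(a, b)] → w = 0.20
R3: near=0.25, severe=0.20; AND[min(a, b)] → w = 0.20
R4: medium=0.54, far=0.90; OR[max(a, b)] → w = 0.90
R5: near=0.25, high=0.97, severe=0.20; AND[min(a, b)] → w = 0.20
Rules with consequent 'small': {R1, R3, R4, R5} → strengths 0.25, 0.20, 0.90, 0.20
Aggregate via t-conorm [max(a, b)]: 0.90

0.90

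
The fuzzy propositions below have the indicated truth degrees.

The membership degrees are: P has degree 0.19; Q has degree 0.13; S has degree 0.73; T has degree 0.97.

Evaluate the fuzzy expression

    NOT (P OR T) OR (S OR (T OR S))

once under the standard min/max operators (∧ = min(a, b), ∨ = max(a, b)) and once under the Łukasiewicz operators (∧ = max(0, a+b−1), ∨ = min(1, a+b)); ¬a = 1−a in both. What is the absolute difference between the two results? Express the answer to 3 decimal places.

Under standard min/max:
  P OR T = max(a, b) on (0.19, 0.97) = 0.97
  NOT (P OR T) = 1 − 0.97 = 0.03
  T OR S = max(a, b) on (0.97, 0.73) = 0.97
  S OR (T OR S) = max(a, b) on (0.73, 0.97) = 0.97
  NOT (P OR T) OR (S OR (T OR S)) = max(a, b) on (0.03, 0.97) = 0.97
  → value = 0.9700
Under Łukasiewicz:
  P OR T = min(1, a+b) on (0.19, 0.97) = 1.00
  NOT (P OR T) = 1 − 1.00 = 0.00
  T OR S = min(1, a+b) on (0.97, 0.73) = 1.00
  S OR (T OR S) = min(1, a+b) on (0.73, 1.00) = 1.00
  NOT (P OR T) OR (S OR (T OR S)) = min(1, a+b) on (0.00, 1.00) = 1.00
  → value = 1.0000
|0.9700 − 1.0000| = 0.030

0.030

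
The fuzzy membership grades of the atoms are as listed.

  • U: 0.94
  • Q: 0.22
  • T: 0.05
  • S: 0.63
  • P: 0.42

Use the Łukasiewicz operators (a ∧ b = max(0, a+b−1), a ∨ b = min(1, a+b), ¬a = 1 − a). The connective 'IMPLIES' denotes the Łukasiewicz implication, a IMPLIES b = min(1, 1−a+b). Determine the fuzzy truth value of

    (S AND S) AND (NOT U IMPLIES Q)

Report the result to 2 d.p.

S AND S = max(0, a+b−1) on (0.63, 0.63) = 0.26
NOT U = 1 − 0.94 = 0.06
NOT U IMPLIES Q  [Łukasiewicz: min(1, 1−a+b)] with a=0.06, b=0.22 → 1.00
(S AND S) AND (NOT U IMPLIES Q) = max(0, a+b−1) on (0.26, 1.00) = 0.26

0.26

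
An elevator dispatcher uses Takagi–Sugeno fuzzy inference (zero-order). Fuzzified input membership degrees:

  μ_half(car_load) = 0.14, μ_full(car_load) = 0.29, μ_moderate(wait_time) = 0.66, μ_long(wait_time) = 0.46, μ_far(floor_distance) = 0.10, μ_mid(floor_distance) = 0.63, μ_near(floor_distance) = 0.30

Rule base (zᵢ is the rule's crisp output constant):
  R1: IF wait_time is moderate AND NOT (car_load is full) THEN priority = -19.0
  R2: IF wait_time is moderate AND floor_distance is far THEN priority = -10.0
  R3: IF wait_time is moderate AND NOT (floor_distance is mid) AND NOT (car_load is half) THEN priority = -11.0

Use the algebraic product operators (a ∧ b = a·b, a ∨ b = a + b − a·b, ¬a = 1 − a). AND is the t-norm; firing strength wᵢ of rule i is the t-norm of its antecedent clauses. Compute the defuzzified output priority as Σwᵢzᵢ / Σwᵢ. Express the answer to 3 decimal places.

-15.946

R1 (z=-19.0): moderate=0.66, ¬full=1−0.29=0.71; AND[a·b] → w = 0.4686
R2 (z=-10.0): moderate=0.66, far=0.10; AND[a·b] → w = 0.0660
R3 (z=-11.0): moderate=0.66, ¬mid=1−0.63=0.37, ¬half=1−0.14=0.86; AND[a·b] → w = 0.2100
Weighted average = (0.4686·-19.0 + 0.0660·-10.0 + 0.2100·-11.0) / (0.4686 + 0.0660 + 0.2100)
  = -11.8735 / 0.7446 = -15.946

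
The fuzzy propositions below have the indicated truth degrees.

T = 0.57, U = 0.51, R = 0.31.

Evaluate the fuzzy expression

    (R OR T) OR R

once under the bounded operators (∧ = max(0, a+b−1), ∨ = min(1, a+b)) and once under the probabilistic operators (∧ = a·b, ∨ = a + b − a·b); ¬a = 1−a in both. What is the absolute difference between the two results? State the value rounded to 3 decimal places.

0.205

Under bounded:
  R OR T = min(1, a+b) on (0.31, 0.57) = 0.88
  (R OR T) OR R = min(1, a+b) on (0.88, 0.31) = 1.00
  → value = 1.0000
Under probabilistic:
  R OR T = a + b − a·b on (0.3100, 0.5700) = 0.7033
  (R OR T) OR R = a + b − a·b on (0.7033, 0.3100) = 0.7953
  → value = 0.7953
|1.0000 − 0.7953| = 0.205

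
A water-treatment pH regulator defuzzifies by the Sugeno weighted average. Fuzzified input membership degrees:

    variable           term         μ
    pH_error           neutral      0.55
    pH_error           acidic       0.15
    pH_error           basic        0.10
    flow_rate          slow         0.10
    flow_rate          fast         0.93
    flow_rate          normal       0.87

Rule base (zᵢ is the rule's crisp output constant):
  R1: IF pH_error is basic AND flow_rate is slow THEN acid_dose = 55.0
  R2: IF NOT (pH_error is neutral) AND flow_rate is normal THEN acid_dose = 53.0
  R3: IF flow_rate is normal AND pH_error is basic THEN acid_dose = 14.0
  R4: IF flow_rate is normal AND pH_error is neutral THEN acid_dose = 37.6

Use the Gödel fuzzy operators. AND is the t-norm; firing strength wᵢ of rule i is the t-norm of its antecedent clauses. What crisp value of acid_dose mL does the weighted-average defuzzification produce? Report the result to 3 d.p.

42.858

R1 (z=55.0): basic=0.10, slow=0.10; AND[min(a, b)] → w = 0.10
R2 (z=53.0): ¬neutral=1−0.55=0.45, normal=0.87; AND[min(a, b)] → w = 0.45
R3 (z=14.0): normal=0.87, basic=0.10; AND[min(a, b)] → w = 0.10
R4 (z=37.6): normal=0.87, neutral=0.55; AND[min(a, b)] → w = 0.55
Weighted average = (0.10·55.0 + 0.45·53.0 + 0.10·14.0 + 0.55·37.6) / (0.10 + 0.45 + 0.10 + 0.55)
  = 51.4300 / 1.2000 = 42.858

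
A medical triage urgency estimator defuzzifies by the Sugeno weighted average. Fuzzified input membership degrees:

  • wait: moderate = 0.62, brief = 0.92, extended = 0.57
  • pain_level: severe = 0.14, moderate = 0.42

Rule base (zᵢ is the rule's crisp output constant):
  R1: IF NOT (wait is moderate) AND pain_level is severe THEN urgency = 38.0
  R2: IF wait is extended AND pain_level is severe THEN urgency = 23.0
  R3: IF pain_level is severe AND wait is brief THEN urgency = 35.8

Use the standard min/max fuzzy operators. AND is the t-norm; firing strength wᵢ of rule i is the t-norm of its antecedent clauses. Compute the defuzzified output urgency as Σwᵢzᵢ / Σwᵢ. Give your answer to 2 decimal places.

32.27

R1 (z=38.0): ¬moderate=1−0.62=0.38, severe=0.14; AND[min(a, b)] → w = 0.14
R2 (z=23.0): extended=0.57, severe=0.14; AND[min(a, b)] → w = 0.14
R3 (z=35.8): severe=0.14, brief=0.92; AND[min(a, b)] → w = 0.14
Weighted average = (0.14·38.0 + 0.14·23.0 + 0.14·35.8) / (0.14 + 0.14 + 0.14)
  = 13.5520 / 0.4200 = 32.27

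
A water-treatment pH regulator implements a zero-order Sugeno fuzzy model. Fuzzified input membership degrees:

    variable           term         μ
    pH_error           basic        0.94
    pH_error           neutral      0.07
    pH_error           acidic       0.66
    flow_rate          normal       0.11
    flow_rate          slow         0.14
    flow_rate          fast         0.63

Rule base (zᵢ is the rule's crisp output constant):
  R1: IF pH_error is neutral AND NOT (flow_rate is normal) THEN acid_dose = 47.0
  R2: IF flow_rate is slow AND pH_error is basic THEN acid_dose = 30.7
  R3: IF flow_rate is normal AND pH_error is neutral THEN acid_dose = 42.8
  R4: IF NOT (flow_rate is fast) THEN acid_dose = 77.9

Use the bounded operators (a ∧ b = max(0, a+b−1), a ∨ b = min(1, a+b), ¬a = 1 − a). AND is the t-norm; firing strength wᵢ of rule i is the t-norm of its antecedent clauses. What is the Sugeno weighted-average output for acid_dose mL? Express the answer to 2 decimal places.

R1 (z=47.0): neutral=0.07, ¬normal=1−0.11=0.89; AND[max(0, a+b−1)] → w = 0.00
R2 (z=30.7): slow=0.14, basic=0.94; AND[max(0, a+b−1)] → w = 0.08
R3 (z=42.8): normal=0.11, neutral=0.07; AND[max(0, a+b−1)] → w = 0.00
R4 (z=77.9): ¬fast=1−0.63=0.37 → w = 0.37
Weighted average = (0.00·47.0 + 0.08·30.7 + 0.00·42.8 + 0.37·77.9) / (0.00 + 0.08 + 0.00 + 0.37)
  = 31.2790 / 0.4500 = 69.51

69.51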